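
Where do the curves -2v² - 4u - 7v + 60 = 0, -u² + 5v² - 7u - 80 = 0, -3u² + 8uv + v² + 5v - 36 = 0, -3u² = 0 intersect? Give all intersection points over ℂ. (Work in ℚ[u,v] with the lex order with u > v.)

{(0, 4)}

Compute a lex Gröbner basis by Buchberger's algorithm.
f_1 = -4u - 2v² - 7v + 60, LT = u.
f_2 = -u² - 7u + 5v² - 80, LT = u².
f_3 = -3u² + 8uv + v² + 5v - 36, LT = u².
f_4 = -3u², LT = u².

S(f_1,f_2): lcm = u². S = ½uv² + 7/4uv - 22u + 5v² - 80.
  leading term uv²: subtract (-⅛v²)·f_1 from ½uv² + 7/4uv - 22u + 5v² - 80 → 7/4uv - 22u - ¼v⁴ - ⅞v³ + 25/2v² - 80
  leading term uv: subtract (-7/16v)·f_1 from 7/4uv - 22u - ¼v⁴ - ⅞v³ + 25/2v² - 80 → -22u - ¼v⁴ - 7/4v³ + 151/16v² + 105/4v - 80
  leading term u: subtract (11/2)·f_1 from -22u - ¼v⁴ - 7/4v³ + 151/16v² + 105/4v - 80 → -¼v⁴ - 7/4v³ + 327/16v² + 259/4v - 410
  leading term v⁴: no divisor's leading term divides it; move -¼v⁴ to the remainder.
  leading term v³: no divisor's leading term divides it; move -7/4v³ to the remainder.
  leading term v²: no divisor's leading term divides it; move 327/16v² to the remainder.
  leading term v: no divisor's leading term divides it; move 259/4v to the remainder.
  leading term 1: no divisor's leading term divides it; move -410 to the remainder.
  remainder -¼v⁴ - 7/4v³ + 327/16v² + 259/4v - 410 ≠ 0; add h_5 = -¼v⁴ - 7/4v³ + 327/16v² + 259/4v - 410 to the basis.

S(f_1,f_3): lcm = u². S = ½uv² + 53/12uv - 15u + ⅓v² + 5/3v - 12.
  leading term uv²: subtract (-⅛v²)·f_1 from ½uv² + 53/12uv - 15u + ⅓v² + 5/3v - 12 → 53/12uv - 15u - ¼v⁴ - ⅞v³ + 47/6v² + 5/3v - 12
  leading term uv: subtract (-53/48v)·f_1 from 53/12uv - 15u - ¼v⁴ - ⅞v³ + 47/6v² + 5/3v - 12 → -15u - ¼v⁴ - 37/12v³ + 5/48v² + 815/12v - 12
  leading term u: subtract (15/4)·f_1 from -15u - ¼v⁴ - 37/12v³ + 5/48v² + 815/12v - 12 → -¼v⁴ - 37/12v³ + 365/48v² + 565/6v - 237
  leading term v⁴: subtract (1)·h_5 from -¼v⁴ - 37/12v³ + 365/48v² + 565/6v - 237 → -4/3v³ - 77/6v² + 353/12v + 173
  leading term v³: no divisor's leading term divides it; move -4/3v³ to the remainder.
  leading term v²: no divisor's leading term divides it; move -77/6v² to the remainder.
  leading term v: no divisor's leading term divides it; move 353/12v to the remainder.
  leading term 1: no divisor's leading term divides it; move 173 to the remainder.
  remainder -4/3v³ - 77/6v² + 353/12v + 173 ≠ 0; add h_6 = -4/3v³ - 77/6v² + 353/12v + 173 to the basis.

S(f_1,f_4): lcm = u². S = ½uv² + 7/4uv - 15u.
  leading term uv²: subtract (-⅛v²)·f_1 from ½uv² + 7/4uv - 15u → 7/4uv - 15u - ¼v⁴ - ⅞v³ + 15/2v²
  leading term uv: subtract (-7/16v)·f_1 from 7/4uv - 15u - ¼v⁴ - ⅞v³ + 15/2v² → -15u - ¼v⁴ - 7/4v³ + 71/16v² + 105/4v
  leading term u: subtract (15/4)·f_1 from -15u - ¼v⁴ - 7/4v³ + 71/16v² + 105/4v → -¼v⁴ - 7/4v³ + 191/16v² + 105/2v - 225
  leading term v⁴: subtract (1)·h_5 from -¼v⁴ - 7/4v³ + 191/16v² + 105/2v - 225 → -17/2v² - 49/4v + 185
  leading term v²: no divisor's leading term divides it; move -17/2v² to the remainder.
  leading term v: no divisor's leading term divides it; move -49/4v to the remainder.
  leading term 1: no divisor's leading term divides it; move 185 to the remainder.
  remainder -17/2v² - 49/4v + 185 ≠ 0; add h_7 = -17/2v² - 49/4v + 185 to the basis.

S(h_5,h_6): lcm = v⁴. S = -21/8v³ - 955/16v² - 517/4v + 1640.
  leading term v³: subtract (63/32)·h_6 from -21/8v³ - 955/16v² - 517/4v + 1640 → -2203/64v² - 23957/128v + 41581/32
  leading term v²: subtract (2203/544)·h_7 from -2203/64v² - 23957/128v + 41581/32 → -149661/1088v + 149661/272
  leading term v: no divisor's leading term divides it; move -149661/1088v to the remainder.
  leading term 1: no divisor's leading term divides it; move 149661/272 to the remainder.
  remainder -149661/1088v + 149661/272 ≠ 0; add h_8 = -149661/1088v + 149661/272 to the basis.

The other S-polynomials (S(f_2,f_3), S(f_2,f_4), S(f_3,f_4), S(f_1,h_5), S(f_2,h_5), S(f_3,h_5), S(f_4,h_5), S(f_1,h_6), S(f_2,h_6), S(f_3,h_6), S(f_4,h_6), S(f_1,h_7), S(f_2,h_7), S(f_3,h_7), S(f_4,h_7), S(h_5,h_7), S(h_6,h_7), S(f_1,h_8), S(f_2,h_8), S(f_3,h_8), S(f_4,h_8), S(h_5,h_8), S(h_6,h_8), S(h_7,h_8)) all reduce to 0 modulo the current basis, so we have a Gröbner basis.
Inter-reduce: drop elements whose leading term is divisible by another's, tail-reduce, and make monic.
Reduced Gröbner basis: {u, v - 4}.

Elimination: the polynomial v - 4 lies in the elimination ideal for v, so v ∈ {4}. For each such v, the remaining basis elements (now univariate) give the rest of the solution.
  v = 4: the earlier basis element becomes u = 0, giving u = 0 — point (0, 4).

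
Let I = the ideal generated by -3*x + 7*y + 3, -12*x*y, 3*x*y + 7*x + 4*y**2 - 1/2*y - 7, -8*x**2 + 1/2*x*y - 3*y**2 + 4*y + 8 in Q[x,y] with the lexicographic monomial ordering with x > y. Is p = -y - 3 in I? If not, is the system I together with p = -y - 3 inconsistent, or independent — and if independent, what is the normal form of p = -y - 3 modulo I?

First compute the reduced Gröbner basis of I by Buchberger's algorithm.
f_1 = -3*x + 7*y + 3, LT = x.
f_2 = -12*x*y, LT = x*y.
f_3 = 3*x*y + 7*x + 4*y**2 - 1/2*y - 7, LT = x*y.
f_4 = -8*x**2 + 1/2*x*y - 3*y**2 + 4*y + 8, LT = x**2.

S(f_1,f_2): lcm = x*y. S = -7/3*y**2 - y.
  leading term y**2: no divisor's leading term divides it; move -7/3*y**2 to the remainder.
  leading term y: no divisor's leading term divides it; move -y to the remainder.
  remainder -7/3*y**2 - y ≠ 0; add h_5 = -7/3*y**2 - y to the basis.

S(f_1,f_3): lcm = x*y. S = -7/3*x - 11/3*y**2 - 5/6*y + 7/3.
  leading term x: subtract (7/9)·f_1 from -7/3*x - 11/3*y**2 - 5/6*y + 7/3 → -11/3*y**2 - 113/18*y
  leading term y**2: subtract (11/7)·h_5 from -11/3*y**2 - 113/18*y → -593/126*y
  leading term y: no divisor's leading term divides it; move -593/126*y to the remainder.
  remainder -593/126*y ≠ 0; add h_6 = -593/126*y to the basis.

The other S-polynomials (S(f_1,f_4), S(f_2,f_3), S(f_2,f_4), S(f_3,f_4), S(f_1,h_5), S(f_2,h_5), S(f_3,h_5), S(f_4,h_5), S(f_1,h_6), S(f_2,h_6), S(f_3,h_6), S(f_4,h_6), S(h_5,h_6)) all reduce to 0 modulo the current basis, so we have a Gröbner basis.
Inter-reduce: drop elements whose leading term is divisible by another's, tail-reduce, and make monic.
Reduced Gröbner basis: {x - 1, y}.
Label its elements g_1 = x - 1, g_2 = y.

Reduce p = -y - 3 modulo G:
  leading term y: subtract (-1)·g_2 from -y - 3 → -3
  leading term 1: no divisor's leading term divides it; move -3 to the remainder.
  normal form = -3.
The normal form is nonzero, so p ∉ I. Since p minus its normal form lies in I, I + (p) = I + (r) where r = -3; decide whether this ideal is the whole ring.
Here r = -3 is a nonzero constant, hence a unit: 1 ∈ I + (p), the Gröbner basis of I + (p) is {1}, and the enlarged system has no common solution — adjoining p is inconsistent.

Ideal membership is decidable via reduction modulo a Gröbner basis.

Adjoining -y - 3 makes the ideal the whole ring: the system is inconsistent.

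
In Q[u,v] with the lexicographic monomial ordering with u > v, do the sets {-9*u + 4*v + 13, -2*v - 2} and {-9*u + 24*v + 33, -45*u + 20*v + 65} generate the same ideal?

Yes, the ideals are equal.

Two ideals are equal iff their reduced Gröbner bases coincide (the reduced basis is unique for a fixed ordering).
Buchberger on the first generating set:
f_1 = -9*u + 4*v + 13, LT = u.
f_2 = -2*v - 2, LT = v.

S(f_1,f_2): leading monomials are coprime, so the S-polynomial reduces to 0 (Buchberger's first criterion).
Every S-polynomial of the final basis reduces to 0, so we have a Gröbner basis.
Inter-reduce: drop elements whose leading term is divisible by another's, tail-reduce, and make monic.
Reduced Gröbner basis: {u - 1, v + 1}.

Buchberger on the second generating set:
h_1 = -9*u + 24*v + 33, LT = u.
h_2 = -45*u + 20*v + 65, LT = u.

S(h_1,h_2): lcm = u. S = -20/9*v - 20/9.
  leading term v: no divisor's leading term divides it; move -20/9*v to the remainder.
  leading term 1: no divisor's leading term divides it; move -20/9 to the remainder.
  remainder -20/9*v - 20/9 ≠ 0; add k_3 = -20/9*v - 20/9 to the basis.

S(h_1,k_3): leading monomials are coprime, so the S-polynomial reduces to 0 (Buchberger's first criterion).
S(h_2,k_3): leading monomials are coprime, so the S-polynomial reduces to 0 (Buchberger's first criterion).
Every S-polynomial of the final basis reduces to 0, so we have a Gröbner basis.
Inter-reduce: drop elements whose leading term is divisible by another's, tail-reduce, and make monic.
Reduced Gröbner basis: {u - 1, v + 1}.

The two bases agree; hence the ideals are identical.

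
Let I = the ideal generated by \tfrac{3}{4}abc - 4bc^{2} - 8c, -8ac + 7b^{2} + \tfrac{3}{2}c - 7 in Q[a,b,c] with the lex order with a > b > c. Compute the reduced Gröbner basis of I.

This is the nonlinear analogue of row-reducing a linear system.

f_1 = \tfrac{3}{4}abc - 4bc^{2} - 8c, LT = abc.
f_2 = -8ac + 7b^{2} + \tfrac{3}{2}c - 7, LT = ac.

S(f_1,f_2): lcm = abc. S = \tfrac{7}{8}b^{3} - \tfrac{16}{3}bc^{2} + \tfrac{3}{16}bc - \tfrac{7}{8}b - \tfrac{32}{3}c.
  leading term b^{3}: no divisor's leading term divides it; move \tfrac{7}{8}b^{3} to the remainder.
  leading term bc^{2}: no divisor's leading term divides it; move -\tfrac{16}{3}bc^{2} to the remainder.
  leading term bc: no divisor's leading term divides it; move \tfrac{3}{16}bc to the remainder.
  leading term b: no divisor's leading term divides it; move -\tfrac{7}{8}b to the remainder.
  leading term c: no divisor's leading term divides it; move -\tfrac{32}{3}c to the remainder.
  remainder \tfrac{7}{8}b^{3} - \tfrac{16}{3}bc^{2} + \tfrac{3}{16}bc - \tfrac{7}{8}b - \tfrac{32}{3}c ≠ 0; add g_3 = \tfrac{7}{8}b^{3} - \tfrac{16}{3}bc^{2} + \tfrac{3}{16}bc - \tfrac{7}{8}b - \tfrac{32}{3}c to the basis.

The other S-polynomials (S(f_1,g_3), S(f_2,g_3)) all reduce to 0 modulo the current basis, so we have a Gröbner basis.
Inter-reduce: drop elements whose leading term is divisible by another's, tail-reduce, and make monic.

G = {ac - \tfrac{7}{8}b^{2} - \tfrac{3}{16}c + \tfrac{7}{8}, b^{3} - \tfrac{128}{21}bc^{2} + \tfrac{3}{14}bc - b - \tfrac{256}{21}c}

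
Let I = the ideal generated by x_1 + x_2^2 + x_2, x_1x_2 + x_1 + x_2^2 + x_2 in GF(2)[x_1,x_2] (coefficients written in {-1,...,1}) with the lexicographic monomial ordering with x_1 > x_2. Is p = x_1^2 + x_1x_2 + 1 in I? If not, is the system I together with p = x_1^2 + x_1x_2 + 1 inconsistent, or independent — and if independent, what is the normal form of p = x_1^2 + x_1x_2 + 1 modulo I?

First compute the reduced Gröbner basis of I by Buchberger's algorithm.
f_1 = x_1 + x_2^2 + x_2, LT = x_1.
f_2 = x_1x_2 + x_1 + x_2^2 + x_2, LT = x_1x_2.

S(f_1,f_2): lcm = x_1x_2. S = x_1 + x_2^3 + x_2.
  reduce S modulo (f_1, f_2):
  remainder x_2^3 + x_2^2 ≠ 0; add h_3 = x_2^3 + x_2^2 to the basis.

The other S-polynomials (S(f_1,h_3), S(f_2,h_3)) all reduce to 0 modulo the current basis, so we have a Gröbner basis.
Inter-reduce: drop elements whose leading term is divisible by another's, tail-reduce, and make monic.
Reduced Gröbner basis: {x_1 + x_2^2 + x_2, x_2^3 + x_2^2}.
Label its elements g_1 = x_1 + x_2^2 + x_2, g_2 = x_2^3 + x_2^2.

Reduce p = x_1^2 + x_1x_2 + 1 modulo G:
  leading term x_1^2: subtract (x_1)·g_1 from x_1^2 + x_1x_2 + 1 → x_1x_2^2 + 1
  leading term x_1x_2^2: subtract (x_2^2)·g_1 from x_1x_2^2 + 1 → x_2^4 + x_2^3 + 1
  leading term x_2^4: subtract (x_2)·g_2 from x_2^4 + x_2^3 + 1 → 1
  leading term 1: no divisor's leading term divides it; move 1 to the remainder.
  normal form = 1.
The normal form is nonzero, so p ∉ I. Since p minus its normal form lies in I, I + (p) = I + (r) where r = 1; decide whether this ideal is the whole ring.
Here r = 1 is a nonzero constant, hence a unit: 1 ∈ I + (p), the Gröbner basis of I + (p) is {1}, and the enlarged system has no common solution — adjoining p is inconsistent.

Ideal membership is decidable via reduction modulo a Gröbner basis.

Adjoining x_1^2 + x_1x_2 + 1 makes the ideal the whole ring: the system is inconsistent.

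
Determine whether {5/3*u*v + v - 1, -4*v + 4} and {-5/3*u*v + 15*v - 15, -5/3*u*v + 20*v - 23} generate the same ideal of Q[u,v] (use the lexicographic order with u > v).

No, the ideals differ.

For a fixed monomial order, each ideal has a unique reduced Gröbner basis; comparing bases decides equality.
Buchberger on the first generating set:
f_1 = 5/3*u*v + v - 1, LT = u*v.
f_2 = -4*v + 4, LT = v.

S(f_1,f_2): lcm = u*v. S = u + 3/5*v - 3/5.
  reduce S modulo (f_1, f_2):
  remainder u ≠ 0; add g_3 = u to the basis.

The other S-polynomials (S(f_1,g_3), S(f_2,g_3)) all reduce to 0 modulo the current basis, so we have a Gröbner basis.
Inter-reduce: drop elements whose leading term is divisible by another's, tail-reduce, and make monic.
Reduced Gröbner basis: {u, v - 1}.

Buchberger on the second generating set:
h_1 = -5/3*u*v + 15*v - 15, LT = u*v.
h_2 = -5/3*u*v + 20*v - 23, LT = u*v.

S(h_1,h_2): lcm = u*v. S = 3*v - 24/5.
  reduce S modulo (h_1, h_2):
  remainder 3*v - 24/5 ≠ 0; add k_3 = 3*v - 24/5 to the basis.

S(h_1,k_3): lcm = u*v. S = 8/5*u - 9*v + 9.
  reduce S modulo (h_1, h_2, k_3):
  remainder 8/5*u - 27/5 ≠ 0; add k_4 = 8/5*u - 27/5 to the basis.

The other S-polynomials (S(h_2,k_3), S(h_1,k_4), S(h_2,k_4), S(k_3,k_4)) all reduce to 0 modulo the current basis, so we have a Gröbner basis.
Inter-reduce: drop elements whose leading term is divisible by another's, tail-reduce, and make monic.
Reduced Gröbner basis: {u - 27/8, v - 8/5}.

The bases are distinct; the ideals are different.
The choice of monomial ordering does not affect the verdict — as long as both bases are computed under the same ordering, their equality decides ideal equality.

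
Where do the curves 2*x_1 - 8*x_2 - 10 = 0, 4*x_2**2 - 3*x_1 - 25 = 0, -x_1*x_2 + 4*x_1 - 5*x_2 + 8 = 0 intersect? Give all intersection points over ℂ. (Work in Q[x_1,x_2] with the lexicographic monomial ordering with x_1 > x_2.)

{(-3, -2)}

Compute a lex Gröbner basis by Buchberger's algorithm.
f_1 = 2*x_1 - 8*x_2 - 10, LT = x_1.
f_2 = -3*x_1 + 4*x_2**2 - 25, LT = x_1.
f_3 = -x_1*x_2 + 4*x_1 - 5*x_2 + 8, LT = x_1*x_2.

S(f_1,f_2): lcm = x_1. S = 4/3*x_2**2 - 4*x_2 - 40/3.
  leading term x_2**2: no divisor's leading term divides it; move 4/3*x_2**2 to the remainder.
  leading term x_2: no divisor's leading term divides it; move -4*x_2 to the remainder.
  leading term 1: no divisor's leading term divides it; move -40/3 to the remainder.
  remainder 4/3*x_2**2 - 4*x_2 - 40/3 ≠ 0; add h_4 = 4/3*x_2**2 - 4*x_2 - 40/3 to the basis.

S(f_1,f_3): lcm = x_1*x_2. S = 4*x_1 - 4*x_2**2 - 10*x_2 + 8.
  leading term x_1: subtract (2)·f_1 from 4*x_1 - 4*x_2**2 - 10*x_2 + 8 → -4*x_2**2 + 6*x_2 + 28
  leading term x_2**2: subtract (-3)·h_4 from -4*x_2**2 + 6*x_2 + 28 → -6*x_2 - 12
  leading term x_2: no divisor's leading term divides it; move -6*x_2 to the remainder.
  leading term 1: no divisor's leading term divides it; move -12 to the remainder.
  remainder -6*x_2 - 12 ≠ 0; add h_5 = -6*x_2 - 12 to the basis.

The other S-polynomials (S(f_2,f_3), S(f_1,h_4), S(f_2,h_4), S(f_3,h_4), S(f_1,h_5), S(f_2,h_5), S(f_3,h_5), S(h_4,h_5)) all reduce to 0 modulo the current basis, so we have a Gröbner basis.
Inter-reduce: drop elements whose leading term is divisible by another's, tail-reduce, and make monic.
Reduced Gröbner basis: {x_1 + 3, x_2 + 2}.

Since the basis is lex-ordered, x_2 + 2 is univariate in x_2. Its roots are {-2}. Back-substituting each root into the other basis elements fixes the other coordinates.
  x_2 = -2: the earlier basis element becomes x_1 + 3 = 0, giving x_1 = -3 — point (-3, -2).
Each listed point satisfies every original equation (direct substitution).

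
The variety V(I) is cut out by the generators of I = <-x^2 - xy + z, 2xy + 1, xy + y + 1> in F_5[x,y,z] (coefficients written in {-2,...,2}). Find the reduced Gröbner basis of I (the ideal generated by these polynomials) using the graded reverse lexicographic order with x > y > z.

G = {x - 1, y - 2, z + 2}

f_1 = -x^2 - xy + z, LT = x^2.
f_2 = 2xy + 1, LT = xy.
f_3 = xy + y + 1, LT = xy.

S(f_1,f_2): lcm = x^2y. S = xy^2 - yz + 2x.
  reduce S modulo (f_1, f_2, f_3):
  remainder -yz + 2x + 2y ≠ 0; add g_4 = -yz + 2x + 2y to the basis.

S(f_1,f_3): lcm = x^2y. S = xy^2 - xy - yz - x.
  reduce S modulo (f_1, f_2, f_3, g_4):
  remainder 2x - 2 ≠ 0; add g_5 = 2x - 2 to the basis.

S(f_2,f_3): lcm = xy. S = -y + 2.
  reduce S modulo (f_1, f_2, f_3, g_4, g_5):
  remainder -y + 2 ≠ 0; add g_6 = -y + 2 to the basis.

S(f_3,g_4): lcm = xyz. S = 2x^2 + 2xy + yz + z.
  reduce S modulo (f_1, f_2, f_3, g_4, g_5, g_6):
  remainder -2z + 1 ≠ 0; add g_7 = -2z + 1 to the basis.

The other S-polynomials (S(f_1,g_4), S(f_2,g_4), S(f_1,g_5), S(f_2,g_5), S(f_3,g_5), S(g_4,g_5), S(f_1,g_6), S(f_2,g_6), S(f_3,g_6), S(g_4,g_6), S(g_5,g_6), S(f_1,g_7), S(f_2,g_7), S(f_3,g_7), S(g_4,g_7), S(g_5,g_7), S(g_6,g_7)) all reduce to 0 modulo the current basis, so we have a Gröbner basis.
Inter-reduce: drop elements whose leading term is divisible by another's, tail-reduce, and make monic.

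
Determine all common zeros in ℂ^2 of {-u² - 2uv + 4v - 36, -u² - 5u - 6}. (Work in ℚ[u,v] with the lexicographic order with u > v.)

Compute a lex Gröbner basis by Buchberger's algorithm.
f_1 = -u² - 2uv + 4v - 36, LT = u².
f_2 = -u² - 5u - 6, LT = u².

S(f_1,f_2): lcm = u². S = 2uv - 5u - 4v + 30.
  leading term uv: no divisor's leading term divides it; move 2uv to the remainder.
  leading term u: no divisor's leading term divides it; move -5u to the remainder.
  leading term v: no divisor's leading term divides it; move -4v to the remainder.
  leading term 1: no divisor's leading term divides it; move 30 to the remainder.
  remainder 2uv - 5u - 4v + 30 ≠ 0; add h_3 = 2uv - 5u - 4v + 30 to the basis.

S(f_1,h_3): lcm = u²v. S = 5/2u² + 2uv² + 2uv - 15u - 4v² + 36v.
  leading term u²: subtract (-5/2)·f_1 from 5/2u² + 2uv² + 2uv - 15u - 4v² + 36v → 2uv² - 3uv - 15u - 4v² + 46v - 90
  leading term uv²: subtract (v)·h_3 from 2uv² - 3uv - 15u - 4v² + 46v - 90 → 2uv - 15u + 16v - 90
  leading term uv: subtract (1)·h_3 from 2uv - 15u + 16v - 90 → -10u + 20v - 120
  leading term u: no divisor's leading term divides it; move -10u to the remainder.
  leading term v: no divisor's leading term divides it; move 20v to the remainder.
  leading term 1: no divisor's leading term divides it; move -120 to the remainder.
  remainder -10u + 20v - 120 ≠ 0; add h_4 = -10u + 20v - 120 to the basis.

S(h_3,h_4): lcm = uv. S = -5/2u + 2v² - 14v + 15.
  leading term u: subtract (¼)·h_4 from -5/2u + 2v² - 14v + 15 → 2v² - 19v + 45
  leading term v²: no divisor's leading term divides it; move 2v² to the remainder.
  leading term v: no divisor's leading term divides it; move -19v to the remainder.
  leading term 1: no divisor's leading term divides it; move 45 to the remainder.
  remainder 2v² - 19v + 45 ≠ 0; add h_5 = 2v² - 19v + 45 to the basis.

The other S-polynomials (S(f_2,h_3), S(f_1,h_4), S(f_2,h_4), S(f_1,h_5), S(f_2,h_5), S(h_3,h_5), S(h_4,h_5)) all reduce to 0 modulo the current basis, so we have a Gröbner basis.
Inter-reduce: drop elements whose leading term is divisible by another's, tail-reduce, and make monic.
Reduced Gröbner basis: {u - 2v + 12, v² - 19/2v + 45/2}.

Elimination: the polynomial v² - 19/2v + 45/2 lies in the elimination ideal for v, so v ∈ {9/2, 5}. For each such v, the remaining basis elements (now univariate) give the rest of the solution.
  v = 9/2: the earlier basis element becomes u + 3 = 0, giving u = -3 — point (-3, 9/2).
  v = 5: the earlier basis element becomes u + 2 = 0, giving u = -2 — point (-2, 5).
Each listed point satisfies every original equation (direct substitution).
This is the nonlinear analogue of row-reducing a linear system.

{(-3, 9/2), (-2, 5)}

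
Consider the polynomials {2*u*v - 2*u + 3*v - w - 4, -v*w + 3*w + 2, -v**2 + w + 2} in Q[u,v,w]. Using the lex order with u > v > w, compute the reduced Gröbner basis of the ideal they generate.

Buchberger's algorithm terminates because the ascending chain of leading-term ideals stabilizes.

f_1 = 2*u*v - 2*u + 3*v - w - 4, LT = u*v.
f_2 = -v*w + 3*w + 2, LT = v*w.
f_3 = -v**2 + w + 2, LT = v**2.

S(f_1,f_2): lcm = u*v*w. S = 2*u*w + 2*u + 3/2*v*w - 1/2*w**2 - 2*w.
  leading term u*w: no divisor's leading term divides it; move 2*u*w to the remainder.
  leading term u: no divisor's leading term divides it; move 2*u to the remainder.
  leading term v*w: subtract (-3/2)·f_2 from 3/2*v*w - 1/2*w**2 - 2*w → -1/2*w**2 + 5/2*w + 3
  leading term w**2: no divisor's leading term divides it; move -1/2*w**2 to the remainder.
  leading term w: no divisor's leading term divides it; move 5/2*w to the remainder.
  leading term 1: no divisor's leading term divides it; move 3 to the remainder.
  remainder 2*u*w + 2*u - 1/2*w**2 + 5/2*w + 3 ≠ 0; add g_4 = 2*u*w + 2*u - 1/2*w**2 + 5/2*w + 3 to the basis.

S(f_1,f_3): lcm = u*v**2. S = -u*v + u*w + 2*u + 3/2*v**2 - 1/2*v*w - 2*v.
  leading term u*v: subtract (-1/2)·f_1 from -u*v + u*w + 2*u + 3/2*v**2 - 1/2*v*w - 2*v → u*w + u + 3/2*v**2 - 1/2*v*w - 1/2*v - 1/2*w - 2
  leading term u*w: subtract (1/2)·g_4 from u*w + u + 3/2*v**2 - 1/2*v*w - 1/2*v - 1/2*w - 2 → 3/2*v**2 - 1/2*v*w - 1/2*v + 1/4*w**2 - 7/4*w - 7/2
  leading term v**2: subtract (-3/2)·f_3 from 3/2*v**2 - 1/2*v*w - 1/2*v + 1/4*w**2 - 7/4*w - 7/2 → -1/2*v*w - 1/2*v + 1/4*w**2 - 1/4*w - 1/2
  leading term v*w: subtract (1/2)·f_2 from -1/2*v*w - 1/2*v + 1/4*w**2 - 1/4*w - 1/2 → -1/2*v + 1/4*w**2 - 7/4*w - 3/2
  leading term v: no divisor's leading term divides it; move -1/2*v to the remainder.
  leading term w**2: no divisor's leading term divides it; move 1/4*w**2 to the remainder.
  leading term w: no divisor's leading term divides it; move -7/4*w to the remainder.
  leading term 1: no divisor's leading term divides it; move -3/2 to the remainder.
  remainder -1/2*v + 1/4*w**2 - 7/4*w - 3/2 ≠ 0; add g_5 = -1/2*v + 1/4*w**2 - 7/4*w - 3/2 to the basis.

S(f_1,g_5): lcm = u*v. S = 1/2*u*w**2 - 7/2*u*w - 4*u + 3/2*v - 1/2*w - 2.
  leading term u*w**2: subtract (1/4*w)·g_4 from 1/2*u*w**2 - 7/2*u*w - 4*u + 3/2*v - 1/2*w - 2 → -4*u*w - 4*u + 3/2*v + 1/8*w**3 - 5/8*w**2 - 5/4*w - 2
  leading term u*w: subtract (-2)·g_4 from -4*u*w - 4*u + 3/2*v + 1/8*w**3 - 5/8*w**2 - 5/4*w - 2 → 3/2*v + 1/8*w**3 - 13/8*w**2 + 15/4*w + 4
  leading term v: subtract (-3)·g_5 from 3/2*v + 1/8*w**3 - 13/8*w**2 + 15/4*w + 4 → 1/8*w**3 - 7/8*w**2 - 3/2*w - 1/2
  leading term w**3: no divisor's leading term divides it; move 1/8*w**3 to the remainder.
  leading term w**2: no divisor's leading term divides it; move -7/8*w**2 to the remainder.
  leading term w: no divisor's leading term divides it; move -3/2*w to the remainder.
  leading term 1: no divisor's leading term divides it; move -1/2 to the remainder.
  remainder 1/8*w**3 - 7/8*w**2 - 3/2*w - 1/2 ≠ 0; add g_6 = 1/8*w**3 - 7/8*w**2 - 3/2*w - 1/2 to the basis.

The other S-polynomials (S(f_2,f_3), S(f_1,g_4), S(f_2,g_4), S(f_3,g_4), S(f_2,g_5), S(f_3,g_5), S(g_4,g_5), S(f_1,g_6), S(f_2,g_6), S(f_3,g_6), S(g_4,g_6), S(g_5,g_6)) all reduce to 0 modulo the current basis, so we have a Gröbner basis.
Inter-reduce: drop elements whose leading term is divisible by another's, tail-reduce, and make monic.

G = {u*w + u - 1/4*w**2 + 5/4*w + 3/2, v - 1/2*w**2 + 7/2*w + 3, w**3 - 7*w**2 - 12*w - 4}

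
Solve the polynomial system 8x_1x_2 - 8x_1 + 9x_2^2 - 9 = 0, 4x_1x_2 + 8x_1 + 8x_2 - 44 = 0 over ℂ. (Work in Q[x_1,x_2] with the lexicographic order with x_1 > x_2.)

{(3, 1), (-7/16 + sqrt(3695)*I/16, -11/18 - sqrt(3695)*I/18), (-7/16 - sqrt(3695)*I/16, -11/18 + sqrt(3695)*I/18)}

Compute a lex Gröbner basis by Buchberger's algorithm.
f_1 = 8x_1x_2 - 8x_1 + 9x_2^2 - 9, LT = x_1x_2.
f_2 = 4x_1x_2 + 8x_1 + 8x_2 - 44, LT = x_1x_2.

S(f_1,f_2): lcm = x_1x_2. S = -3x_1 + 9/8x_2^2 - 2x_2 + 79/8.
  leading term x_1: no divisor's leading term divides it; move -3x_1 to the remainder.
  leading term x_2^2: no divisor's leading term divides it; move 9/8x_2^2 to the remainder.
  leading term x_2: no divisor's leading term divides it; move -2x_2 to the remainder.
  leading term 1: no divisor's leading term divides it; move 79/8 to the remainder.
  remainder -3x_1 + 9/8x_2^2 - 2x_2 + 79/8 ≠ 0; add h_3 = -3x_1 + 9/8x_2^2 - 2x_2 + 79/8 to the basis.

S(f_1,h_3): lcm = x_1x_2. S = -x_1 + 3/8x_2^3 + 11/24x_2^2 + 79/24x_2 - 9/8.
  leading term x_1: subtract (1/3)·h_3 from -x_1 + 3/8x_2^3 + 11/24x_2^2 + 79/24x_2 - 9/8 → 3/8x_2^3 + 1/12x_2^2 + 95/24x_2 - 53/12
  leading term x_2^3: no divisor's leading term divides it; move 3/8x_2^3 to the remainder.
  leading term x_2^2: no divisor's leading term divides it; move 1/12x_2^2 to the remainder.
  leading term x_2: no divisor's leading term divides it; move 95/24x_2 to the remainder.
  leading term 1: no divisor's leading term divides it; move -53/12 to the remainder.
  remainder 3/8x_2^3 + 1/12x_2^2 + 95/24x_2 - 53/12 ≠ 0; add h_4 = 3/8x_2^3 + 1/12x_2^2 + 95/24x_2 - 53/12 to the basis.

The other S-polynomials (S(f_2,h_3), S(f_1,h_4), S(f_2,h_4), S(h_3,h_4)) all reduce to 0 modulo the current basis, so we have a Gröbner basis.
Inter-reduce: drop elements whose leading term is divisible by another's, tail-reduce, and make monic.
Reduced Gröbner basis: {x_1 - 3/8x_2^2 + 2/3x_2 - 79/24, x_2^3 + 2/9x_2^2 + 95/9x_2 - 106/9}.

Since the basis is lex-ordered, x_2^3 + 2/9x_2^2 + 95/9x_2 - 106/9 is univariate in x_2. Its roots are {1, -11/18 - sqrt(3695)*I/18, -11/18 + sqrt(3695)*I/18}. Back-substituting each root into the other basis elements fixes the other coordinates.
  x_2 = 1: the earlier basis element becomes x_1 - 3 = 0, giving x_1 = 3 — point (3, 1).
  x_2 = -11/18 - sqrt(3695)*I/18: the earlier basis element becomes x_1 + 7/16 - sqrt(3695)*I/16 = 0, giving x_1 = -7/16 + sqrt(3695)*I/16 — point (-7/16 + sqrt(3695)*I/16, -11/18 - sqrt(3695)*I/18).
  x_2 = -11/18 + sqrt(3695)*I/18: the earlier basis element becomes x_1 + 7/16 + sqrt(3695)*I/16 = 0, giving x_1 = -7/16 - sqrt(3695)*I/16 — point (-7/16 - sqrt(3695)*I/16, -11/18 + sqrt(3695)*I/18).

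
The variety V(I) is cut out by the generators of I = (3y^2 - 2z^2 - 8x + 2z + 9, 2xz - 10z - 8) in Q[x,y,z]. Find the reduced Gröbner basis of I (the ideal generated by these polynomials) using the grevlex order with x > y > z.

f_1 = 3y^2 - 2z^2 - 8x + 2z + 9, LT = y^2.
f_2 = 2xz - 10z - 8, LT = xz.

The S-polynomials (S(f_1,f_2)) all reduce to 0 modulo the current basis, so we have a Gröbner basis.

G = {y^2 - 2/3z^2 - 8/3x + 2/3z + 3, xz - 5z - 4}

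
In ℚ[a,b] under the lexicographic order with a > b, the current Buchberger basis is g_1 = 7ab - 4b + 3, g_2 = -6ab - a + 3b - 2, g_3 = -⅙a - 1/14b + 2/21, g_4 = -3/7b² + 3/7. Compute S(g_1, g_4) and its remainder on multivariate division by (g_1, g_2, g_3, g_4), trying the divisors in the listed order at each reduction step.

S(g_1, g_4) = a - 4/7b² + 3/7b; remainder on division = 0.

lcm(LM(g_1), LM(g_4)) = ab².
S = (lcm/LT(g_1))·g_1 − (lcm/LT(g_4))·g_4 = a - 4/7b² + 3/7b.
Reduce S modulo (g_1, g_2, g_3, g_4) in that order:
  leading term a: subtract (-6)·g_3 from a - 4/7b² + 3/7b → -4/7b² + 4/7
  leading term b²: subtract (4/3)·g_4 from -4/7b² + 4/7 → 0
The remainder is 0, so this S-polynomial contributes no new basis element.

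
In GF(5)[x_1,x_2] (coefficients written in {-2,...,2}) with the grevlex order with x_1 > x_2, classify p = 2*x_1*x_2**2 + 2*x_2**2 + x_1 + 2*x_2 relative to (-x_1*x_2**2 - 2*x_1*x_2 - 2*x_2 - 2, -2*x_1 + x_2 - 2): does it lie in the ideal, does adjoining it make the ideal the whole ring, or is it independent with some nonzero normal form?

2*x_1*x_2**2 + 2*x_2**2 + x_1 + 2*x_2 lies in I (it reduces to 0).

First compute the reduced Gröbner basis of I by Buchberger's algorithm.
f_1 = -x_1*x_2**2 - 2*x_1*x_2 - 2*x_2 - 2, LT = x_1*x_2**2.
f_2 = -2*x_1 + x_2 - 2, LT = x_1.

S(f_1,f_2): lcm = x_1*x_2**2. S = -2*x_2**3 + 2*x_1*x_2 - x_2**2 + 2*x_2 + 2.
  reduce S modulo (f_1, f_2):
  remainder -2*x_2**3 + 2 ≠ 0; add h_3 = -2*x_2**3 + 2 to the basis.

The other S-polynomials (S(f_1,h_3), S(f_2,h_3)) all reduce to 0 modulo the current basis, so we have a Gröbner basis.
Inter-reduce: drop elements whose leading term is divisible by another's, tail-reduce, and make monic.
Reduced Gröbner basis: {x_2**3 - 1, x_1 + 2*x_2 + 1}.
Label its elements g_1 = x_2**3 - 1, g_2 = x_1 + 2*x_2 + 1.

Reduce p = 2*x_1*x_2**2 + 2*x_2**2 + x_1 + 2*x_2 modulo G:
  leading term x_1*x_2**2: subtract (2*x_2**2)·g_2 from 2*x_1*x_2**2 + 2*x_2**2 + x_1 + 2*x_2 → x_2**3 + x_1 + 2*x_2
  leading term x_2**3: subtract (1)·g_1 from x_2**3 + x_1 + 2*x_2 → x_1 + 2*x_2 + 1
  leading term x_1: subtract (1)·g_2 from x_1 + 2*x_2 + 1 → 0
  normal form = 0.
Since the normal form is 0, p ∈ I.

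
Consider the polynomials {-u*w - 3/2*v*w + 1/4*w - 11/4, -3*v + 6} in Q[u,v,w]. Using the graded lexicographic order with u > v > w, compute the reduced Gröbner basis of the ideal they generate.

G = {u*w + 11/4*w + 11/4, v - 2}

This is the nonlinear analogue of row-reducing a linear system.

f_1 = -u*w - 3/2*v*w + 1/4*w - 11/4, LT = u*w.
f_2 = -3*v + 6, LT = v.

The S-polynomials (S(f_1,f_2)) all reduce to 0 modulo the current basis, so we have a Gröbner basis.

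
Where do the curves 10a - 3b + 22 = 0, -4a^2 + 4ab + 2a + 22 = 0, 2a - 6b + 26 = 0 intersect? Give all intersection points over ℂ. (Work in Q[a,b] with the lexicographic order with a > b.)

{(-1, 4)}

Compute a lex Gröbner basis by Buchberger's algorithm.
f_1 = 10a - 3b + 22, LT = a.
f_2 = -4a^2 + 4ab + 2a + 22, LT = a^2.
f_3 = 2a - 6b + 26, LT = a.

S(f_1,f_2): lcm = a^2. S = 7/10ab + 27/10a + 11/2.
  leading term ab: subtract (7/100b)·f_1 from 7/10ab + 27/10a + 11/2 → 27/10a + 21/100b^2 - 77/50b + 11/2
  leading term a: subtract (27/100)·f_1 from 27/10a + 21/100b^2 - 77/50b + 11/2 → 21/100b^2 - 73/100b - 11/25
  leading term b^2: no divisor's leading term divides it; move 21/100b^2 to the remainder.
  leading term b: no divisor's leading term divides it; move -73/100b to the remainder.
  leading term 1: no divisor's leading term divides it; move -11/25 to the remainder.
  remainder 21/100b^2 - 73/100b - 11/25 ≠ 0; add h_4 = 21/100b^2 - 73/100b - 11/25 to the basis.

S(f_1,f_3): lcm = a. S = 27/10b - 54/5.
  leading term b: no divisor's leading term divides it; move 27/10b to the remainder.
  leading term 1: no divisor's leading term divides it; move -54/5 to the remainder.
  remainder 27/10b - 54/5 ≠ 0; add h_5 = 27/10b - 54/5 to the basis.

The other S-polynomials (S(f_2,f_3), S(f_1,h_4), S(f_2,h_4), S(f_3,h_4), S(f_1,h_5), S(f_2,h_5), S(f_3,h_5), S(h_4,h_5)) all reduce to 0 modulo the current basis, so we have a Gröbner basis.
Inter-reduce: drop elements whose leading term is divisible by another's, tail-reduce, and make monic.
Reduced Gröbner basis: {a + 1, b - 4}.

A lex Gröbner basis eliminates variables successively. Here b - 4 depends only on b, with roots {4}; lifting each root through the earlier basis elements recovers the full solutions.
  b = 4: the earlier basis element becomes a + 1 = 0, giving a = -1 — point (-1, 4).
Check: every point annihilates each of the original generators.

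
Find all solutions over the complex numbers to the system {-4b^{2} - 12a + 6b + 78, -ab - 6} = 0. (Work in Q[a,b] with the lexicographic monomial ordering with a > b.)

{(2, -3), (9/4 + sqrt(177)/4, 9/4 - sqrt(177)/4), (9/4 - sqrt(177)/4, 9/4 + sqrt(177)/4)}

Compute a lex Gröbner basis by Buchberger's algorithm.
f_1 = -12a - 4b^{2} + 6b + 78, LT = a.
f_2 = -ab - 6, LT = ab.

S(f_1,f_2): lcm = ab. S = \tfrac{1}{3}b^{3} - \tfrac{1}{2}b^{2} - \tfrac{13}{2}b - 6.
  reduce S modulo (f_1, f_2):
  remainder \tfrac{1}{3}b^{3} - \tfrac{1}{2}b^{2} - \tfrac{13}{2}b - 6 ≠ 0; add h_3 = \tfrac{1}{3}b^{3} - \tfrac{1}{2}b^{2} - \tfrac{13}{2}b - 6 to the basis.

The other S-polynomials (S(f_1,h_3), S(f_2,h_3)) all reduce to 0 modulo the current basis, so we have a Gröbner basis.
Inter-reduce: drop elements whose leading term is divisible by another's, tail-reduce, and make monic.
Reduced Gröbner basis: {a + \tfrac{1}{3}b^{2} - \tfrac{1}{2}b - \tfrac{13}{2}, b^{3} - \tfrac{3}{2}b^{2} - \tfrac{39}{2}b - 18}.

Since the basis is lex-ordered, b^{3} - \tfrac{3}{2}b^{2} - \tfrac{39}{2}b - 18 is univariate in b. Its roots are {-3, 9/4 - sqrt(177)/4, 9/4 + sqrt(177)/4}. Back-substituting each root into the other basis elements fixes the other coordinates.
  b = -3: the earlier basis element becomes a - 2 = 0, giving a = 2 — point (2, -3).
  b = 9/4 - sqrt(177)/4: the earlier basis element becomes a - sqrt(177)/4 - 9/4 = 0, giving a = 9/4 + sqrt(177)/4 — point (9/4 + sqrt(177)/4, 9/4 - sqrt(177)/4).
  b = 9/4 + sqrt(177)/4: the earlier basis element becomes a - 9/4 + sqrt(177)/4 = 0, giving a = 9/4 - sqrt(177)/4 — point (9/4 - sqrt(177)/4, 9/4 + sqrt(177)/4).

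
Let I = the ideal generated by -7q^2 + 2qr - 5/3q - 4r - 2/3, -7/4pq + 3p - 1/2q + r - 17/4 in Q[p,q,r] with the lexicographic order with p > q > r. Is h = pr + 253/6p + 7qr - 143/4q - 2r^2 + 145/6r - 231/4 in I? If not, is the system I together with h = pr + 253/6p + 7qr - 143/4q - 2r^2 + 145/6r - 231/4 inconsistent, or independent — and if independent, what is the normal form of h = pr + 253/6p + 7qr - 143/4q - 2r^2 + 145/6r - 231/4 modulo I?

pr + 253/6p + 7qr - 143/4q - 2r^2 + 145/6r - 231/4 lies in I (it reduces to 0).

First compute the reduced Gröbner basis of I by Buchberger's algorithm.
f_1 = -7q^2 + 2qr - 5/3q - 4r - 2/3, LT = q^2.
f_2 = -7/4pq + 3p - 1/2q + r - 17/4, LT = pq.

S(f_1,f_2): lcm = pq^2. S = -2/7pqr + 41/21pq + 4/7pr + 2/21p - 2/7q^2 + 4/7qr - 17/7q.
  leading term pqr: subtract (8/49r)·f_2 from -2/7pqr + 41/21pq + 4/7pr + 2/21p - 2/7q^2 + 4/7qr - 17/7q → 41/21pq + 4/49pr + 2/21p - 2/7q^2 + 32/49qr - 17/7q - 8/49r^2 + 34/49r
  leading term pq: subtract (-164/147)·f_2 from 41/21pq + 4/49pr + 2/21p - 2/7q^2 + 32/49qr - 17/7q - 8/49r^2 + 34/49r → 4/49pr + 506/147p - 2/7q^2 + 32/49qr - 439/147q - 8/49r^2 + 38/21r - 697/147
  leading term pr: no divisor's leading term divides it; move 4/49pr to the remainder.
  leading term p: no divisor's leading term divides it; move 506/147p to the remainder.
  leading term q^2: subtract (2/49)·f_1 from -2/7q^2 + 32/49qr - 439/147q - 8/49r^2 + 38/21r - 697/147 → 4/7qr - 143/49q - 8/49r^2 + 290/147r - 33/7
  leading term qr: no divisor's leading term divides it; move 4/7qr to the remainder.
  leading term q: no divisor's leading term divides it; move -143/49q to the remainder.
  leading term r^2: no divisor's leading term divides it; move -8/49r^2 to the remainder.
  leading term r: no divisor's leading term divides it; move 290/147r to the remainder.
  leading term 1: no divisor's leading term divides it; move -33/7 to the remainder.
  remainder 4/49pr + 506/147p + 4/7qr - 143/49q - 8/49r^2 + 290/147r - 33/7 ≠ 0; add k_3 = 4/49pr + 506/147p + 4/7qr - 143/49q - 8/49r^2 + 290/147r - 33/7 to the basis.

The other S-polynomials (S(f_1,k_3), S(f_2,k_3)) all reduce to 0 modulo the current basis, so we have a Gröbner basis.
Inter-reduce: drop elements whose leading term is divisible by another's, tail-reduce, and make monic.
Reduced Gröbner basis: {pq - 12/7p + 2/7q - 4/7r + 17/7, pr + 253/6p + 7qr - 143/4q - 2r^2 + 145/6r - 231/4, q^2 - 2/7qr + 5/21q + 4/7r + 2/21}.
Label its elements g_1 = pq - 12/7p + 2/7q - 4/7r + 17/7, g_2 = pr + 253/6p + 7qr - 143/4q - 2r^2 + 145/6r - 231/4, g_3 = q^2 - 2/7qr + 5/21q + 4/7r + 2/21.

Reduce h = pr + 253/6p + 7qr - 143/4q - 2r^2 + 145/6r - 231/4 modulo G:
  leading term pr: subtract (1)·g_2 from pr + 253/6p + 7qr - 143/4q - 2r^2 + 145/6r - 231/4 → 0
  normal form = 0.
Since the normal form is 0, h ∈ I.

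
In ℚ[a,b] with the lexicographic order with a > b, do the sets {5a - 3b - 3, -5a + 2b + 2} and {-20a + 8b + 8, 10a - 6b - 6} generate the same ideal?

Yes, the ideals are equal.

Two ideals are equal iff their reduced Gröbner bases coincide (the reduced basis is unique for a fixed ordering).
Buchberger on the first generating set:
f_1 = 5a - 3b - 3, LT = a.
f_2 = -5a + 2b + 2, LT = a.

S(f_1,f_2): lcm = a. S = -⅕b - ⅕.
  leading term b: no divisor's leading term divides it; move -⅕b to the remainder.
  leading term 1: no divisor's leading term divides it; move -⅕ to the remainder.
  remainder -⅕b - ⅕ ≠ 0; add g_3 = -⅕b - ⅕ to the basis.

S(f_1,g_3): leading monomials are coprime, so the S-polynomial reduces to 0 (Buchberger's first criterion).
S(f_2,g_3): leading monomials are coprime, so the S-polynomial reduces to 0 (Buchberger's first criterion).
Every S-polynomial of the final basis reduces to 0, so we have a Gröbner basis.
Inter-reduce: drop elements whose leading term is divisible by another's, tail-reduce, and make monic.
Reduced Gröbner basis: {a, b + 1}.

Buchberger on the second generating set:
h_1 = -20a + 8b + 8, LT = a.
h_2 = 10a - 6b - 6, LT = a.

S(h_1,h_2): lcm = a. S = ⅕b + ⅕.
  leading term b: no divisor's leading term divides it; move ⅕b to the remainder.
  leading term 1: no divisor's leading term divides it; move ⅕ to the remainder.
  remainder ⅕b + ⅕ ≠ 0; add k_3 = ⅕b + ⅕ to the basis.

S(h_1,k_3): leading monomials are coprime, so the S-polynomial reduces to 0 (Buchberger's first criterion).
S(h_2,k_3): leading monomials are coprime, so the S-polynomial reduces to 0 (Buchberger's first criterion).
Every S-polynomial of the final basis reduces to 0, so we have a Gröbner basis.
Inter-reduce: drop elements whose leading term is divisible by another's, tail-reduce, and make monic.
Reduced Gröbner basis: {a, b + 1}.

The two bases agree; hence the ideals are identical.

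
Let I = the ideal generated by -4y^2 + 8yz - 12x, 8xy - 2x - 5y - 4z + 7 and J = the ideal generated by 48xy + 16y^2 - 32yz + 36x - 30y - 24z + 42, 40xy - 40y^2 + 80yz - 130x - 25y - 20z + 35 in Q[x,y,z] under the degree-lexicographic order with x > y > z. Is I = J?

Two ideals are equal iff their reduced Gröbner bases coincide (the reduced basis is unique for a fixed ordering).
Buchberger on the first generating set:
f_1 = -4y^2 + 8yz - 12x, LT = y^2.
f_2 = 8xy - 2x - 5y - 4z + 7, LT = xy.

S(f_1,f_2): lcm = xy^2. S = -2xyz + 3x^2 + 1/4xy + 5/8y^2 + 1/2yz - 7/8y.
  leading term xyz: subtract (-1/4z)·f_2 from -2xyz + 3x^2 + 1/4xy + 5/8y^2 + 1/2yz - 7/8y → 3x^2 + 1/4xy - 1/2xz + 5/8y^2 - 3/4yz - z^2 - 7/8y + 7/4z
  leading term x^2: no divisor's leading term divides it; move 3x^2 to the remainder.
  leading term xy: subtract (1/32)·f_2 from 1/4xy - 1/2xz + 5/8y^2 - 3/4yz - z^2 - 7/8y + 7/4z → -1/2xz + 5/8y^2 - 3/4yz - z^2 + 1/16x - 23/32y + 15/8z - 7/32
  leading term xz: no divisor's leading term divides it; move -1/2xz to the remainder.
  leading term y^2: subtract (-5/32)·f_1 from 5/8y^2 - 3/4yz - z^2 + 1/16x - 23/32y + 15/8z - 7/32 → 1/2yz - z^2 - 29/16x - 23/32y + 15/8z - 7/32
  leading term yz: no divisor's leading term divides it; move 1/2yz to the remainder.
  leading term z^2: no divisor's leading term divides it; move -z^2 to the remainder.
  leading term x: no divisor's leading term divides it; move -29/16x to the remainder.
  leading term y: no divisor's leading term divides it; move -23/32y to the remainder.
  leading term z: no divisor's leading term divides it; move 15/8z to the remainder.
  leading term 1: no divisor's leading term divides it; move -7/32 to the remainder.
  remainder 3x^2 - 1/2xz + 1/2yz - z^2 - 29/16x - 23/32y + 15/8z - 7/32 ≠ 0; add g_3 = 3x^2 - 1/2xz + 1/2yz - z^2 - 29/16x - 23/32y + 15/8z - 7/32 to the basis.

The other S-polynomials (S(f_1,g_3), S(f_2,g_3)) all reduce to 0 modulo the current basis, so we have a Gröbner basis.
Inter-reduce: drop elements whose leading term is divisible by another's, tail-reduce, and make monic.
Reduced Gröbner basis: {x^2 - 1/6xz + 1/6yz - 1/3z^2 - 29/48x - 23/96y + 5/8z - 7/96, xy - 1/4x - 5/8y - 1/2z + 7/8, y^2 - 2yz + 3x}.

Buchberger on the second generating set:
h_1 = 48xy + 16y^2 - 32yz + 36x - 30y - 24z + 42, LT = xy.
h_2 = 40xy - 40y^2 + 80yz - 130x - 25y - 20z + 35, LT = xy.

S(h_1,h_2): lcm = xy. S = 4/3y^2 - 8/3yz + 4x.
  leading term y^2: no divisor's leading term divides it; move 4/3y^2 to the remainder.
  leading term yz: no divisor's leading term divides it; move -8/3yz to the remainder.
  leading term x: no divisor's leading term divides it; move 4x to the remainder.
  remainder 4/3y^2 - 8/3yz + 4x ≠ 0; add k_3 = 4/3y^2 - 8/3yz + 4x to the basis.

S(h_1,k_3): lcm = xy^2. S = 2xyz + 1/3y^3 - 2/3y^2z - 3x^2 + 3/4xy - 5/8y^2 - 1/2yz + 7/8y.
  leading term xyz: subtract (1/24z)·h_1 from 2xyz + 1/3y^3 - 2/3y^2z - 3x^2 + 3/4xy - 5/8y^2 - 1/2yz + 7/8y → 1/3y^3 - 4/3y^2z + 4/3yz^2 - 3x^2 + 3/4xy - 3/2xz - 5/8y^2 + 3/4yz + z^2 + 7/8y - 7/4z
  leading term y^3: subtract (1/4y)·k_3 from 1/3y^3 - 4/3y^2z + 4/3yz^2 - 3x^2 + 3/4xy - 3/2xz - 5/8y^2 + 3/4yz + z^2 + 7/8y - 7/4z → -2/3y^2z + 4/3yz^2 - 3x^2 - 1/4xy - 3/2xz - 5/8y^2 + 3/4yz + z^2 + 7/8y - 7/4z
  leading term y^2z: subtract (-1/2z)·k_3 from -2/3y^2z + 4/3yz^2 - 3x^2 - 1/4xy - 3/2xz - 5/8y^2 + 3/4yz + z^2 + 7/8y - 7/4z → -3x^2 - 1/4xy + 1/2xz - 5/8y^2 + 3/4yz + z^2 + 7/8y - 7/4z
  leading term x^2: no divisor's leading term divides it; move -3x^2 to the remainder.
  leading term xy: subtract (-1/192)·h_1 from -1/4xy + 1/2xz - 5/8y^2 + 3/4yz + z^2 + 7/8y - 7/4z → 1/2xz - 13/24y^2 + 7/12yz + z^2 + 3/16x + 23/32y - 15/8z + 7/32
  leading term xz: no divisor's leading term divides it; move 1/2xz to the remainder.
  leading term y^2: subtract (-13/32)·k_3 from -13/24y^2 + 7/12yz + z^2 + 3/16x + 23/32y - 15/8z + 7/32 → -1/2yz + z^2 + 29/16x + 23/32y - 15/8z + 7/32
  leading term yz: no divisor's leading term divides it; move -1/2yz to the remainder.
  leading term z^2: no divisor's leading term divides it; move z^2 to the remainder.
  leading term x: no divisor's leading term divides it; move 29/16x to the remainder.
  leading term y: no divisor's leading term divides it; move 23/32y to the remainder.
  leading term z: no divisor's leading term divides it; move -15/8z to the remainder.
  leading term 1: no divisor's leading term divides it; move 7/32 to the remainder.
  remainder -3x^2 + 1/2xz - 1/2yz + z^2 + 29/16x + 23/32y - 15/8z + 7/32 ≠ 0; add k_4 = -3x^2 + 1/2xz - 1/2yz + z^2 + 29/16x + 23/32y - 15/8z + 7/32 to the basis.

The other S-polynomials (S(h_2,k_3), S(h_1,k_4), S(h_2,k_4), S(k_3,k_4)) all reduce to 0 modulo the current basis, so we have a Gröbner basis.
Inter-reduce: drop elements whose leading term is divisible by another's, tail-reduce, and make monic.
Reduced Gröbner basis: {x^2 - 1/6xz + 1/6yz - 1/3z^2 - 29/48x - 23/96y + 5/8z - 7/96, xy - 1/4x - 5/8y - 1/2z + 7/8, y^2 - 2yz + 3x}.

These coincide, so the ideals are equal.

Yes, the ideals are equal.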